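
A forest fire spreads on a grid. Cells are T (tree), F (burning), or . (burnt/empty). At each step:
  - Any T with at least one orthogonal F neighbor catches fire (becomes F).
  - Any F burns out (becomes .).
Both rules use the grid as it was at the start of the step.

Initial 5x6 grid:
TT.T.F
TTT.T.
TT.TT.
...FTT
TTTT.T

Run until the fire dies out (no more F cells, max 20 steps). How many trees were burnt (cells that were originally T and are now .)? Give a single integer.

Step 1: +3 fires, +2 burnt (F count now 3)
Step 2: +3 fires, +3 burnt (F count now 3)
Step 3: +3 fires, +3 burnt (F count now 3)
Step 4: +1 fires, +3 burnt (F count now 1)
Step 5: +0 fires, +1 burnt (F count now 0)
Fire out after step 5
Initially T: 18, now '.': 22
Total burnt (originally-T cells now '.'): 10

Answer: 10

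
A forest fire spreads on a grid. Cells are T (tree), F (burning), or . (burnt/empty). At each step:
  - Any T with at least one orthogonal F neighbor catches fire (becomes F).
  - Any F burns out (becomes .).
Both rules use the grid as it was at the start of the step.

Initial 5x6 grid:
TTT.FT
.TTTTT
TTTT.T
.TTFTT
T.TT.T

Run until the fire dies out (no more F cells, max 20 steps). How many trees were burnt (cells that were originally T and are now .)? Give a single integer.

Step 1: +6 fires, +2 burnt (F count now 6)
Step 2: +6 fires, +6 burnt (F count now 6)
Step 3: +4 fires, +6 burnt (F count now 4)
Step 4: +3 fires, +4 burnt (F count now 3)
Step 5: +1 fires, +3 burnt (F count now 1)
Step 6: +1 fires, +1 burnt (F count now 1)
Step 7: +0 fires, +1 burnt (F count now 0)
Fire out after step 7
Initially T: 22, now '.': 29
Total burnt (originally-T cells now '.'): 21

Answer: 21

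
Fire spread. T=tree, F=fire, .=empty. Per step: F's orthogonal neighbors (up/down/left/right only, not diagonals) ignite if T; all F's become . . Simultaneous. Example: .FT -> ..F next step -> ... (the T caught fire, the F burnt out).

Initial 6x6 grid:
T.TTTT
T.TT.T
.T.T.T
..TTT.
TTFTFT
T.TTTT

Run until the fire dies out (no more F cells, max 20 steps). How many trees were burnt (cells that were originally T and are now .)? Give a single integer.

Step 1: +7 fires, +2 burnt (F count now 7)
Step 2: +4 fires, +7 burnt (F count now 4)
Step 3: +2 fires, +4 burnt (F count now 2)
Step 4: +1 fires, +2 burnt (F count now 1)
Step 5: +2 fires, +1 burnt (F count now 2)
Step 6: +2 fires, +2 burnt (F count now 2)
Step 7: +1 fires, +2 burnt (F count now 1)
Step 8: +1 fires, +1 burnt (F count now 1)
Step 9: +1 fires, +1 burnt (F count now 1)
Step 10: +0 fires, +1 burnt (F count now 0)
Fire out after step 10
Initially T: 24, now '.': 33
Total burnt (originally-T cells now '.'): 21

Answer: 21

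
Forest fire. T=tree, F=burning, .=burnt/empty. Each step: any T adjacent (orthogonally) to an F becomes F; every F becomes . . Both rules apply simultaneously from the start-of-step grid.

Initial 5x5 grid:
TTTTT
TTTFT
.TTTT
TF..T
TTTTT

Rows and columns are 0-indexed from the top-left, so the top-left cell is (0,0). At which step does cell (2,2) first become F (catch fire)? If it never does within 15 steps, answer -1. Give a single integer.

Step 1: cell (2,2)='T' (+7 fires, +2 burnt)
Step 2: cell (2,2)='F' (+7 fires, +7 burnt)
  -> target ignites at step 2
Step 3: cell (2,2)='.' (+4 fires, +7 burnt)
Step 4: cell (2,2)='.' (+2 fires, +4 burnt)
Step 5: cell (2,2)='.' (+0 fires, +2 burnt)
  fire out at step 5

2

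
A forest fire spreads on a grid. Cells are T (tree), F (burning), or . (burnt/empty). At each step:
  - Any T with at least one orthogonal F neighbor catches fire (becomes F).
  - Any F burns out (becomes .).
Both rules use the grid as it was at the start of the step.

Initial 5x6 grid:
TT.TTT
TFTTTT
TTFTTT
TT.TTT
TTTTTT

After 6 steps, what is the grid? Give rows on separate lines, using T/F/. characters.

Step 1: 5 trees catch fire, 2 burn out
  TF.TTT
  F.FTTT
  TF.FTT
  TT.TTT
  TTTTTT
Step 2: 6 trees catch fire, 5 burn out
  F..TTT
  ...FTT
  F...FT
  TF.FTT
  TTTTTT
Step 3: 7 trees catch fire, 6 burn out
  ...FTT
  ....FT
  .....F
  F...FT
  TFTFTT
Step 4: 6 trees catch fire, 7 burn out
  ....FT
  .....F
  ......
  .....F
  F.F.FT
Step 5: 2 trees catch fire, 6 burn out
  .....F
  ......
  ......
  ......
  .....F
Step 6: 0 trees catch fire, 2 burn out
  ......
  ......
  ......
  ......
  ......

......
......
......
......
......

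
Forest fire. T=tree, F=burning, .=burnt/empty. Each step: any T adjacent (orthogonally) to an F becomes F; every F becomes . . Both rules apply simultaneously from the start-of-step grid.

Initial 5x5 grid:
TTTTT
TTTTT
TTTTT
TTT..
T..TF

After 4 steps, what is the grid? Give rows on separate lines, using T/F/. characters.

Step 1: 1 trees catch fire, 1 burn out
  TTTTT
  TTTTT
  TTTTT
  TTT..
  T..F.
Step 2: 0 trees catch fire, 1 burn out
  TTTTT
  TTTTT
  TTTTT
  TTT..
  T....
Step 3: 0 trees catch fire, 0 burn out
  TTTTT
  TTTTT
  TTTTT
  TTT..
  T....
Step 4: 0 trees catch fire, 0 burn out
  TTTTT
  TTTTT
  TTTTT
  TTT..
  T....

TTTTT
TTTTT
TTTTT
TTT..
T....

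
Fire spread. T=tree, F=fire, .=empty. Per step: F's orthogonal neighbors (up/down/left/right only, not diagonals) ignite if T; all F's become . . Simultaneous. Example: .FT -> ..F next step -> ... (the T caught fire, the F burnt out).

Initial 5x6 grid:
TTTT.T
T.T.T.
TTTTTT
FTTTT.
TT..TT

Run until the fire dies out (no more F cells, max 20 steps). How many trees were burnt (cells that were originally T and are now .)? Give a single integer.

Answer: 21

Derivation:
Step 1: +3 fires, +1 burnt (F count now 3)
Step 2: +4 fires, +3 burnt (F count now 4)
Step 3: +3 fires, +4 burnt (F count now 3)
Step 4: +4 fires, +3 burnt (F count now 4)
Step 5: +3 fires, +4 burnt (F count now 3)
Step 6: +4 fires, +3 burnt (F count now 4)
Step 7: +0 fires, +4 burnt (F count now 0)
Fire out after step 7
Initially T: 22, now '.': 29
Total burnt (originally-T cells now '.'): 21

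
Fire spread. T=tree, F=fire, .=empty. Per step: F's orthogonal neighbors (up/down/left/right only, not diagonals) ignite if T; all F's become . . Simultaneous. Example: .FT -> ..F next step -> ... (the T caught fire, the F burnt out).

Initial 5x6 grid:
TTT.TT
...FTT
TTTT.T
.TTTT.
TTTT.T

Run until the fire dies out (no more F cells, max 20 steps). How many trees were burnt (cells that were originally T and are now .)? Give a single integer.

Answer: 17

Derivation:
Step 1: +2 fires, +1 burnt (F count now 2)
Step 2: +4 fires, +2 burnt (F count now 4)
Step 3: +6 fires, +4 burnt (F count now 6)
Step 4: +3 fires, +6 burnt (F count now 3)
Step 5: +1 fires, +3 burnt (F count now 1)
Step 6: +1 fires, +1 burnt (F count now 1)
Step 7: +0 fires, +1 burnt (F count now 0)
Fire out after step 7
Initially T: 21, now '.': 26
Total burnt (originally-T cells now '.'): 17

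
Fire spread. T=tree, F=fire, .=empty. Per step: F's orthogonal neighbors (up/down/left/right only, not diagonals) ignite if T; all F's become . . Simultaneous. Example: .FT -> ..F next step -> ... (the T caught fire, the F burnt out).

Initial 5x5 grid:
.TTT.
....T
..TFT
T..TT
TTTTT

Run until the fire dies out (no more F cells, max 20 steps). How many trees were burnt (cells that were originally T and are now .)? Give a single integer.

Answer: 11

Derivation:
Step 1: +3 fires, +1 burnt (F count now 3)
Step 2: +3 fires, +3 burnt (F count now 3)
Step 3: +2 fires, +3 burnt (F count now 2)
Step 4: +1 fires, +2 burnt (F count now 1)
Step 5: +1 fires, +1 burnt (F count now 1)
Step 6: +1 fires, +1 burnt (F count now 1)
Step 7: +0 fires, +1 burnt (F count now 0)
Fire out after step 7
Initially T: 14, now '.': 22
Total burnt (originally-T cells now '.'): 11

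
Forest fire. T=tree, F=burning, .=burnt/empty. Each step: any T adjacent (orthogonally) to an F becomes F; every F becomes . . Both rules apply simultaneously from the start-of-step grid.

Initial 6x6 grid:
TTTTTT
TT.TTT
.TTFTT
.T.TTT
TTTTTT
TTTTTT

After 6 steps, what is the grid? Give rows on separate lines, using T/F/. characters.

Step 1: 4 trees catch fire, 1 burn out
  TTTTTT
  TT.FTT
  .TF.FT
  .T.FTT
  TTTTTT
  TTTTTT
Step 2: 6 trees catch fire, 4 burn out
  TTTFTT
  TT..FT
  .F...F
  .T..FT
  TTTFTT
  TTTTTT
Step 3: 9 trees catch fire, 6 burn out
  TTF.FT
  TF...F
  ......
  .F...F
  TTF.FT
  TTTFTT
Step 4: 7 trees catch fire, 9 burn out
  TF...F
  F.....
  ......
  ......
  TF...F
  TTF.FT
Step 5: 4 trees catch fire, 7 burn out
  F.....
  ......
  ......
  ......
  F.....
  TF...F
Step 6: 1 trees catch fire, 4 burn out
  ......
  ......
  ......
  ......
  ......
  F.....

......
......
......
......
......
F.....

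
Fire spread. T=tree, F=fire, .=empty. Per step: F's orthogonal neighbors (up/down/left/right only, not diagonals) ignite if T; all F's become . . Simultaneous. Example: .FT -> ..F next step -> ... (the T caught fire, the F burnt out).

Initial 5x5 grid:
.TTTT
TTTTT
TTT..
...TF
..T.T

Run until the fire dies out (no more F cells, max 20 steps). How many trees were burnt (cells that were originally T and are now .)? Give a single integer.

Step 1: +2 fires, +1 burnt (F count now 2)
Step 2: +0 fires, +2 burnt (F count now 0)
Fire out after step 2
Initially T: 15, now '.': 12
Total burnt (originally-T cells now '.'): 2

Answer: 2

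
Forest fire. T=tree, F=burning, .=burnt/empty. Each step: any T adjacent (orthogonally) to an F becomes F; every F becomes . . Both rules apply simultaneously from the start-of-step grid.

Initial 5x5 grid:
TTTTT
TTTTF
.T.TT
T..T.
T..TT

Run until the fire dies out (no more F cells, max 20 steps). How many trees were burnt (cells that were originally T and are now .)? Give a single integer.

Answer: 15

Derivation:
Step 1: +3 fires, +1 burnt (F count now 3)
Step 2: +3 fires, +3 burnt (F count now 3)
Step 3: +3 fires, +3 burnt (F count now 3)
Step 4: +4 fires, +3 burnt (F count now 4)
Step 5: +2 fires, +4 burnt (F count now 2)
Step 6: +0 fires, +2 burnt (F count now 0)
Fire out after step 6
Initially T: 17, now '.': 23
Total burnt (originally-T cells now '.'): 15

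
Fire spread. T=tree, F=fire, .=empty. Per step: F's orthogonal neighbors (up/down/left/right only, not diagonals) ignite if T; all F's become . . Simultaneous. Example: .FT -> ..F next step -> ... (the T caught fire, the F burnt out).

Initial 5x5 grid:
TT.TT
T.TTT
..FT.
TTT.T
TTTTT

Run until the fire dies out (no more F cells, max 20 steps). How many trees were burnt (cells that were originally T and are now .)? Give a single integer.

Answer: 15

Derivation:
Step 1: +3 fires, +1 burnt (F count now 3)
Step 2: +3 fires, +3 burnt (F count now 3)
Step 3: +5 fires, +3 burnt (F count now 5)
Step 4: +3 fires, +5 burnt (F count now 3)
Step 5: +1 fires, +3 burnt (F count now 1)
Step 6: +0 fires, +1 burnt (F count now 0)
Fire out after step 6
Initially T: 18, now '.': 22
Total burnt (originally-T cells now '.'): 15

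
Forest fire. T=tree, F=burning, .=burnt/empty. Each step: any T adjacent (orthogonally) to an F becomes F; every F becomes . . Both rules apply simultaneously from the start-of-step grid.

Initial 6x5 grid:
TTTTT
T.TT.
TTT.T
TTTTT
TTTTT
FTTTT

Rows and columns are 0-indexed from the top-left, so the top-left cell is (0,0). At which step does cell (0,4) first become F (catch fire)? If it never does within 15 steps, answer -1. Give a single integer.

Step 1: cell (0,4)='T' (+2 fires, +1 burnt)
Step 2: cell (0,4)='T' (+3 fires, +2 burnt)
Step 3: cell (0,4)='T' (+4 fires, +3 burnt)
Step 4: cell (0,4)='T' (+5 fires, +4 burnt)
Step 5: cell (0,4)='T' (+4 fires, +5 burnt)
Step 6: cell (0,4)='T' (+3 fires, +4 burnt)
Step 7: cell (0,4)='T' (+3 fires, +3 burnt)
Step 8: cell (0,4)='T' (+1 fires, +3 burnt)
Step 9: cell (0,4)='F' (+1 fires, +1 burnt)
  -> target ignites at step 9
Step 10: cell (0,4)='.' (+0 fires, +1 burnt)
  fire out at step 10

9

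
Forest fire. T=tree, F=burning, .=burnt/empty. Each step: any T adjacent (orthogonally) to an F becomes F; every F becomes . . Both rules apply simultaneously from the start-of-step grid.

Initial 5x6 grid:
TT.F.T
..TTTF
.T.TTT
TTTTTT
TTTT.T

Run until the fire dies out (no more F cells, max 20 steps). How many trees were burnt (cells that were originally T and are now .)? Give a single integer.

Step 1: +4 fires, +2 burnt (F count now 4)
Step 2: +4 fires, +4 burnt (F count now 4)
Step 3: +3 fires, +4 burnt (F count now 3)
Step 4: +2 fires, +3 burnt (F count now 2)
Step 5: +2 fires, +2 burnt (F count now 2)
Step 6: +3 fires, +2 burnt (F count now 3)
Step 7: +1 fires, +3 burnt (F count now 1)
Step 8: +0 fires, +1 burnt (F count now 0)
Fire out after step 8
Initially T: 21, now '.': 28
Total burnt (originally-T cells now '.'): 19

Answer: 19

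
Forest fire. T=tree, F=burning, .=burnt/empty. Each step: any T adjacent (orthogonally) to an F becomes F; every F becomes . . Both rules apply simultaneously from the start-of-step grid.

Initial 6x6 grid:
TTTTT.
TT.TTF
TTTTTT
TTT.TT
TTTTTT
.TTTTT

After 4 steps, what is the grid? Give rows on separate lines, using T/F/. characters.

Step 1: 2 trees catch fire, 1 burn out
  TTTTT.
  TT.TF.
  TTTTTF
  TTT.TT
  TTTTTT
  .TTTTT
Step 2: 4 trees catch fire, 2 burn out
  TTTTF.
  TT.F..
  TTTTF.
  TTT.TF
  TTTTTT
  .TTTTT
Step 3: 4 trees catch fire, 4 burn out
  TTTF..
  TT....
  TTTF..
  TTT.F.
  TTTTTF
  .TTTTT
Step 4: 4 trees catch fire, 4 burn out
  TTF...
  TT....
  TTF...
  TTT...
  TTTTF.
  .TTTTF

TTF...
TT....
TTF...
TTT...
TTTTF.
.TTTTF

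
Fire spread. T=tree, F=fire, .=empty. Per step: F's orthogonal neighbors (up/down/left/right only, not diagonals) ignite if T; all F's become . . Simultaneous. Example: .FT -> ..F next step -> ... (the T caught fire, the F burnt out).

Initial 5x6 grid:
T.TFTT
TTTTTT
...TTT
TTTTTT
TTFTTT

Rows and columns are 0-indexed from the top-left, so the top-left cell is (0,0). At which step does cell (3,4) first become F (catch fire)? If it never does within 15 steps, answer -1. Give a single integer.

Step 1: cell (3,4)='T' (+6 fires, +2 burnt)
Step 2: cell (3,4)='T' (+8 fires, +6 burnt)
Step 3: cell (3,4)='F' (+6 fires, +8 burnt)
  -> target ignites at step 3
Step 4: cell (3,4)='.' (+3 fires, +6 burnt)
Step 5: cell (3,4)='.' (+1 fires, +3 burnt)
Step 6: cell (3,4)='.' (+0 fires, +1 burnt)
  fire out at step 6

3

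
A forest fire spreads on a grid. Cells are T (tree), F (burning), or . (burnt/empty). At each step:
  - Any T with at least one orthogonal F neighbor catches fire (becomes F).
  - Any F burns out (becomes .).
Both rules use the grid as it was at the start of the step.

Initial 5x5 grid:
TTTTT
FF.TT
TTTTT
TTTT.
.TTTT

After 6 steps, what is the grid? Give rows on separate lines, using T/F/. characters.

Step 1: 4 trees catch fire, 2 burn out
  FFTTT
  ...TT
  FFTTT
  TTTT.
  .TTTT
Step 2: 4 trees catch fire, 4 burn out
  ..FTT
  ...TT
  ..FTT
  FFTT.
  .TTTT
Step 3: 4 trees catch fire, 4 burn out
  ...FT
  ...TT
  ...FT
  ..FT.
  .FTTT
Step 4: 5 trees catch fire, 4 burn out
  ....F
  ...FT
  ....F
  ...F.
  ..FTT
Step 5: 2 trees catch fire, 5 burn out
  .....
  ....F
  .....
  .....
  ...FT
Step 6: 1 trees catch fire, 2 burn out
  .....
  .....
  .....
  .....
  ....F

.....
.....
.....
.....
....F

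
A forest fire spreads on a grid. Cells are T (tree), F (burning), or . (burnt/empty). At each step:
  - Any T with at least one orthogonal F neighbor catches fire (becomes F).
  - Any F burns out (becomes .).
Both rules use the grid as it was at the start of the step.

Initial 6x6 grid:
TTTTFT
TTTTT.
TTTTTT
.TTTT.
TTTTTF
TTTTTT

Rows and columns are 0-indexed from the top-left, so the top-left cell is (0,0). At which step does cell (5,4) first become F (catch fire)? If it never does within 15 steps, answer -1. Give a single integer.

Step 1: cell (5,4)='T' (+5 fires, +2 burnt)
Step 2: cell (5,4)='F' (+6 fires, +5 burnt)
  -> target ignites at step 2
Step 3: cell (5,4)='.' (+7 fires, +6 burnt)
Step 4: cell (5,4)='.' (+6 fires, +7 burnt)
Step 5: cell (5,4)='.' (+5 fires, +6 burnt)
Step 6: cell (5,4)='.' (+2 fires, +5 burnt)
Step 7: cell (5,4)='.' (+0 fires, +2 burnt)
  fire out at step 7

2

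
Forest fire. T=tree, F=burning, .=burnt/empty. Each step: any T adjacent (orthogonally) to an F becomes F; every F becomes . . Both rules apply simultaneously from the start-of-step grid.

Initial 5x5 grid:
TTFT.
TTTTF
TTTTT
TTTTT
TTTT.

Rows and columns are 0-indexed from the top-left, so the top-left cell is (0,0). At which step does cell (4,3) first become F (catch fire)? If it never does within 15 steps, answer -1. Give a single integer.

Step 1: cell (4,3)='T' (+5 fires, +2 burnt)
Step 2: cell (4,3)='T' (+5 fires, +5 burnt)
Step 3: cell (4,3)='T' (+4 fires, +5 burnt)
Step 4: cell (4,3)='F' (+4 fires, +4 burnt)
  -> target ignites at step 4
Step 5: cell (4,3)='.' (+2 fires, +4 burnt)
Step 6: cell (4,3)='.' (+1 fires, +2 burnt)
Step 7: cell (4,3)='.' (+0 fires, +1 burnt)
  fire out at step 7

4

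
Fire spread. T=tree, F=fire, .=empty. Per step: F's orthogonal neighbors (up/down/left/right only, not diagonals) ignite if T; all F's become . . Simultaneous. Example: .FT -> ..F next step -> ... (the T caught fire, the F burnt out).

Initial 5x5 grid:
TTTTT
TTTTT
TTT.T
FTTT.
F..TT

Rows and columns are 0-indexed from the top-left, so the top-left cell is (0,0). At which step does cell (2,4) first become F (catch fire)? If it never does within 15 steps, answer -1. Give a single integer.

Step 1: cell (2,4)='T' (+2 fires, +2 burnt)
Step 2: cell (2,4)='T' (+3 fires, +2 burnt)
Step 3: cell (2,4)='T' (+4 fires, +3 burnt)
Step 4: cell (2,4)='T' (+3 fires, +4 burnt)
Step 5: cell (2,4)='T' (+3 fires, +3 burnt)
Step 6: cell (2,4)='T' (+2 fires, +3 burnt)
Step 7: cell (2,4)='F' (+2 fires, +2 burnt)
  -> target ignites at step 7
Step 8: cell (2,4)='.' (+0 fires, +2 burnt)
  fire out at step 8

7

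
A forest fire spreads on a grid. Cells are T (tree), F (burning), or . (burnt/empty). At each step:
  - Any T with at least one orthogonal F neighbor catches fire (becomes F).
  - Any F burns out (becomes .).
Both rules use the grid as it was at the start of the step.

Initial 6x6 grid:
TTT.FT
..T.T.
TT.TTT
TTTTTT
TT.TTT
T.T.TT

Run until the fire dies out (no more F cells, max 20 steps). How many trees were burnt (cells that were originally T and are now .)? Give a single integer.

Step 1: +2 fires, +1 burnt (F count now 2)
Step 2: +1 fires, +2 burnt (F count now 1)
Step 3: +3 fires, +1 burnt (F count now 3)
Step 4: +3 fires, +3 burnt (F count now 3)
Step 5: +4 fires, +3 burnt (F count now 4)
Step 6: +2 fires, +4 burnt (F count now 2)
Step 7: +3 fires, +2 burnt (F count now 3)
Step 8: +2 fires, +3 burnt (F count now 2)
Step 9: +1 fires, +2 burnt (F count now 1)
Step 10: +0 fires, +1 burnt (F count now 0)
Fire out after step 10
Initially T: 26, now '.': 31
Total burnt (originally-T cells now '.'): 21

Answer: 21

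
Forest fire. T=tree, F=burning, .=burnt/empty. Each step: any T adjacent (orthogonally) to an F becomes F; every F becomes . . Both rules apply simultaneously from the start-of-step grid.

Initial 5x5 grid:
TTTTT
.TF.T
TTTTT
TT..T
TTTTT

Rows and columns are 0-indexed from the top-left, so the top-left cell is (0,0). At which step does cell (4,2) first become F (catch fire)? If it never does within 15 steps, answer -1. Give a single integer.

Step 1: cell (4,2)='T' (+3 fires, +1 burnt)
Step 2: cell (4,2)='T' (+4 fires, +3 burnt)
Step 3: cell (4,2)='T' (+5 fires, +4 burnt)
Step 4: cell (4,2)='T' (+4 fires, +5 burnt)
Step 5: cell (4,2)='F' (+3 fires, +4 burnt)
  -> target ignites at step 5
Step 6: cell (4,2)='.' (+1 fires, +3 burnt)
Step 7: cell (4,2)='.' (+0 fires, +1 burnt)
  fire out at step 7

5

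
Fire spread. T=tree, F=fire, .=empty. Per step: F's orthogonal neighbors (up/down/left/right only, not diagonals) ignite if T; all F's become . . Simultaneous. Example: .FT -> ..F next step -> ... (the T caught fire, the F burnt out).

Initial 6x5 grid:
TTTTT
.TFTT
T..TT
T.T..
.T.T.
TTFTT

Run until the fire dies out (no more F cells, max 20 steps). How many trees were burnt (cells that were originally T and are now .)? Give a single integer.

Answer: 16

Derivation:
Step 1: +5 fires, +2 burnt (F count now 5)
Step 2: +8 fires, +5 burnt (F count now 8)
Step 3: +3 fires, +8 burnt (F count now 3)
Step 4: +0 fires, +3 burnt (F count now 0)
Fire out after step 4
Initially T: 19, now '.': 27
Total burnt (originally-T cells now '.'): 16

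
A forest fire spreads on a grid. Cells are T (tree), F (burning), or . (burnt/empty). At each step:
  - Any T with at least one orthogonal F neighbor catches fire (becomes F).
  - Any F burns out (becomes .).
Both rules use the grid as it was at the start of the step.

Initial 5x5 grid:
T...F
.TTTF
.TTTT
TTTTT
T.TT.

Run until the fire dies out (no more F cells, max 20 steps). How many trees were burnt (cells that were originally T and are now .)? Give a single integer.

Answer: 15

Derivation:
Step 1: +2 fires, +2 burnt (F count now 2)
Step 2: +3 fires, +2 burnt (F count now 3)
Step 3: +3 fires, +3 burnt (F count now 3)
Step 4: +3 fires, +3 burnt (F count now 3)
Step 5: +2 fires, +3 burnt (F count now 2)
Step 6: +1 fires, +2 burnt (F count now 1)
Step 7: +1 fires, +1 burnt (F count now 1)
Step 8: +0 fires, +1 burnt (F count now 0)
Fire out after step 8
Initially T: 16, now '.': 24
Total burnt (originally-T cells now '.'): 15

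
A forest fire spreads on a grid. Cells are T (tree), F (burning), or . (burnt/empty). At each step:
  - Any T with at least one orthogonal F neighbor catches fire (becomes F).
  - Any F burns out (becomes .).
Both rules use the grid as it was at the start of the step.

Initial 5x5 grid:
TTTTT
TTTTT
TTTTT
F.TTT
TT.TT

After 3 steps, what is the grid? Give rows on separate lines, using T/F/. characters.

Step 1: 2 trees catch fire, 1 burn out
  TTTTT
  TTTTT
  FTTTT
  ..TTT
  FT.TT
Step 2: 3 trees catch fire, 2 burn out
  TTTTT
  FTTTT
  .FTTT
  ..TTT
  .F.TT
Step 3: 3 trees catch fire, 3 burn out
  FTTTT
  .FTTT
  ..FTT
  ..TTT
  ...TT

FTTTT
.FTTT
..FTT
..TTT
...TT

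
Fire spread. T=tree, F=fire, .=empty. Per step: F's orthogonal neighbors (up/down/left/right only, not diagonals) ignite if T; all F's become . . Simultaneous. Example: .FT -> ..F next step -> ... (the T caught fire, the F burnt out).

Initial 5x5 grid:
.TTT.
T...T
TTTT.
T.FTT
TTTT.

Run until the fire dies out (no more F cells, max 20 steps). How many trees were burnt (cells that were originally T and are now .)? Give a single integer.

Step 1: +3 fires, +1 burnt (F count now 3)
Step 2: +5 fires, +3 burnt (F count now 5)
Step 3: +2 fires, +5 burnt (F count now 2)
Step 4: +2 fires, +2 burnt (F count now 2)
Step 5: +0 fires, +2 burnt (F count now 0)
Fire out after step 5
Initially T: 16, now '.': 21
Total burnt (originally-T cells now '.'): 12

Answer: 12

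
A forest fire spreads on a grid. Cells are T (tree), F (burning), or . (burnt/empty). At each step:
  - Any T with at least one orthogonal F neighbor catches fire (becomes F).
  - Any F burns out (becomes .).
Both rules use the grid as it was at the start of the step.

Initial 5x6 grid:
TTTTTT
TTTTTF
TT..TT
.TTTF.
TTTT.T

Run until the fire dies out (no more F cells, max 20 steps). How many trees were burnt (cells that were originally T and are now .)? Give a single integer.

Answer: 22

Derivation:
Step 1: +5 fires, +2 burnt (F count now 5)
Step 2: +4 fires, +5 burnt (F count now 4)
Step 3: +4 fires, +4 burnt (F count now 4)
Step 4: +4 fires, +4 burnt (F count now 4)
Step 5: +4 fires, +4 burnt (F count now 4)
Step 6: +1 fires, +4 burnt (F count now 1)
Step 7: +0 fires, +1 burnt (F count now 0)
Fire out after step 7
Initially T: 23, now '.': 29
Total burnt (originally-T cells now '.'): 22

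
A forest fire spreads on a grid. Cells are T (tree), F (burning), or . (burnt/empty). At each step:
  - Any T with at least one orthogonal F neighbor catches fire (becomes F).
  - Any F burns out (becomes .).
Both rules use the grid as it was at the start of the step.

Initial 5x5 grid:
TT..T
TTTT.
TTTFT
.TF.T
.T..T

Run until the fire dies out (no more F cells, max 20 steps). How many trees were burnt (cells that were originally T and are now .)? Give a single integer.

Answer: 14

Derivation:
Step 1: +4 fires, +2 burnt (F count now 4)
Step 2: +4 fires, +4 burnt (F count now 4)
Step 3: +3 fires, +4 burnt (F count now 3)
Step 4: +2 fires, +3 burnt (F count now 2)
Step 5: +1 fires, +2 burnt (F count now 1)
Step 6: +0 fires, +1 burnt (F count now 0)
Fire out after step 6
Initially T: 15, now '.': 24
Total burnt (originally-T cells now '.'): 14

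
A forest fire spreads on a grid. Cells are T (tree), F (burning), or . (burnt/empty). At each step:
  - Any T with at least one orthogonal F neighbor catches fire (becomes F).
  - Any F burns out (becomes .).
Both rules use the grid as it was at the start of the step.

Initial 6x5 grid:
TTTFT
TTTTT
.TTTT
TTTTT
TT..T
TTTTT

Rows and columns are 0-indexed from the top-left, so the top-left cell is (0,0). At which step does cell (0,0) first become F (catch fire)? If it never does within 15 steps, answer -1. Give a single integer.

Step 1: cell (0,0)='T' (+3 fires, +1 burnt)
Step 2: cell (0,0)='T' (+4 fires, +3 burnt)
Step 3: cell (0,0)='F' (+5 fires, +4 burnt)
  -> target ignites at step 3
Step 4: cell (0,0)='.' (+4 fires, +5 burnt)
Step 5: cell (0,0)='.' (+2 fires, +4 burnt)
Step 6: cell (0,0)='.' (+3 fires, +2 burnt)
Step 7: cell (0,0)='.' (+3 fires, +3 burnt)
Step 8: cell (0,0)='.' (+2 fires, +3 burnt)
Step 9: cell (0,0)='.' (+0 fires, +2 burnt)
  fire out at step 9

3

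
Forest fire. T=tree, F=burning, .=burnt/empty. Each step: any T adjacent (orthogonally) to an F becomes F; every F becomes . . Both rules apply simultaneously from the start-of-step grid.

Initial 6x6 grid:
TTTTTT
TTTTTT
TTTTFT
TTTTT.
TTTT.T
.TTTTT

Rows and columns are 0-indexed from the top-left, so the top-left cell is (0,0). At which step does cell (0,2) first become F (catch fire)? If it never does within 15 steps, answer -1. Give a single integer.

Step 1: cell (0,2)='T' (+4 fires, +1 burnt)
Step 2: cell (0,2)='T' (+5 fires, +4 burnt)
Step 3: cell (0,2)='T' (+6 fires, +5 burnt)
Step 4: cell (0,2)='F' (+6 fires, +6 burnt)
  -> target ignites at step 4
Step 5: cell (0,2)='.' (+6 fires, +6 burnt)
Step 6: cell (0,2)='.' (+4 fires, +6 burnt)
Step 7: cell (0,2)='.' (+1 fires, +4 burnt)
Step 8: cell (0,2)='.' (+0 fires, +1 burnt)
  fire out at step 8

4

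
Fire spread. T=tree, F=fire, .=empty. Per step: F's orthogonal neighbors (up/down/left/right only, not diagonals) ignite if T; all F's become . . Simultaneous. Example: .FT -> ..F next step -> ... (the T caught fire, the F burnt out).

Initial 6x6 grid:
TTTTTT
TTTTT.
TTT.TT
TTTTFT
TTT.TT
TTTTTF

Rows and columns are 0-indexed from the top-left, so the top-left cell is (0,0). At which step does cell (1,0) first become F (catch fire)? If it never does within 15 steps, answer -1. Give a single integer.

Step 1: cell (1,0)='T' (+6 fires, +2 burnt)
Step 2: cell (1,0)='T' (+4 fires, +6 burnt)
Step 3: cell (1,0)='T' (+6 fires, +4 burnt)
Step 4: cell (1,0)='T' (+7 fires, +6 burnt)
Step 5: cell (1,0)='T' (+5 fires, +7 burnt)
Step 6: cell (1,0)='F' (+2 fires, +5 burnt)
  -> target ignites at step 6
Step 7: cell (1,0)='.' (+1 fires, +2 burnt)
Step 8: cell (1,0)='.' (+0 fires, +1 burnt)
  fire out at step 8

6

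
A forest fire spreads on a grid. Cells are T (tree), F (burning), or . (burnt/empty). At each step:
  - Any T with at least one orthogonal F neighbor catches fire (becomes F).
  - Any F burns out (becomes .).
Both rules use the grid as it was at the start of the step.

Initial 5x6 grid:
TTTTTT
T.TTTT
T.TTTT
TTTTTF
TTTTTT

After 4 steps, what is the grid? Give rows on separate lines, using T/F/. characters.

Step 1: 3 trees catch fire, 1 burn out
  TTTTTT
  T.TTTT
  T.TTTF
  TTTTF.
  TTTTTF
Step 2: 4 trees catch fire, 3 burn out
  TTTTTT
  T.TTTF
  T.TTF.
  TTTF..
  TTTTF.
Step 3: 5 trees catch fire, 4 burn out
  TTTTTF
  T.TTF.
  T.TF..
  TTF...
  TTTF..
Step 4: 5 trees catch fire, 5 burn out
  TTTTF.
  T.TF..
  T.F...
  TF....
  TTF...

TTTTF.
T.TF..
T.F...
TF....
TTF...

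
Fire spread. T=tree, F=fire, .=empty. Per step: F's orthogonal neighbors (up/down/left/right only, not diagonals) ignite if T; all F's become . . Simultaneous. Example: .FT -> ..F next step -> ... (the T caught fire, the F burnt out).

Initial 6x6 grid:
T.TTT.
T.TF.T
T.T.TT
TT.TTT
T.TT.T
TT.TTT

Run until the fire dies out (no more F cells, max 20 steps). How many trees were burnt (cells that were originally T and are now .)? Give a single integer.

Answer: 5

Derivation:
Step 1: +2 fires, +1 burnt (F count now 2)
Step 2: +3 fires, +2 burnt (F count now 3)
Step 3: +0 fires, +3 burnt (F count now 0)
Fire out after step 3
Initially T: 25, now '.': 16
Total burnt (originally-T cells now '.'): 5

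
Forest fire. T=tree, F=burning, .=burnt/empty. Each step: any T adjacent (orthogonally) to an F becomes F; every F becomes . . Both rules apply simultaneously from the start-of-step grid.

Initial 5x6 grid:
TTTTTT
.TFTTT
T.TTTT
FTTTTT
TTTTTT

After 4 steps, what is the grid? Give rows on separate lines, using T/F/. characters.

Step 1: 7 trees catch fire, 2 burn out
  TTFTTT
  .F.FTT
  F.FTTT
  .FTTTT
  FTTTTT
Step 2: 6 trees catch fire, 7 burn out
  TF.FTT
  ....FT
  ...FTT
  ..FTTT
  .FTTTT
Step 3: 6 trees catch fire, 6 burn out
  F...FT
  .....F
  ....FT
  ...FTT
  ..FTTT
Step 4: 4 trees catch fire, 6 burn out
  .....F
  ......
  .....F
  ....FT
  ...FTT

.....F
......
.....F
....FT
...FTT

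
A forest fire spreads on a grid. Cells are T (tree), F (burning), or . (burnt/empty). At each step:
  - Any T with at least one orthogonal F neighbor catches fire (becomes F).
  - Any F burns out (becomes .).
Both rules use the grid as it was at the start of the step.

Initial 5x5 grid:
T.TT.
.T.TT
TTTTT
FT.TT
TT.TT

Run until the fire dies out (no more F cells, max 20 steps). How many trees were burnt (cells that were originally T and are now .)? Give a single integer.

Answer: 17

Derivation:
Step 1: +3 fires, +1 burnt (F count now 3)
Step 2: +2 fires, +3 burnt (F count now 2)
Step 3: +2 fires, +2 burnt (F count now 2)
Step 4: +1 fires, +2 burnt (F count now 1)
Step 5: +3 fires, +1 burnt (F count now 3)
Step 6: +4 fires, +3 burnt (F count now 4)
Step 7: +2 fires, +4 burnt (F count now 2)
Step 8: +0 fires, +2 burnt (F count now 0)
Fire out after step 8
Initially T: 18, now '.': 24
Total burnt (originally-T cells now '.'): 17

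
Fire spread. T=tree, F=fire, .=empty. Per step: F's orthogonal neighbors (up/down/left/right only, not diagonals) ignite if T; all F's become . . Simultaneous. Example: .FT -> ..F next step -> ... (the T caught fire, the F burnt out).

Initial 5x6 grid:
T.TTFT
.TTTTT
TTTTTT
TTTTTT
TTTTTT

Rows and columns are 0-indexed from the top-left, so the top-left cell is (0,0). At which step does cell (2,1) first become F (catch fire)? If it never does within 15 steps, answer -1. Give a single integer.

Step 1: cell (2,1)='T' (+3 fires, +1 burnt)
Step 2: cell (2,1)='T' (+4 fires, +3 burnt)
Step 3: cell (2,1)='T' (+4 fires, +4 burnt)
Step 4: cell (2,1)='T' (+5 fires, +4 burnt)
Step 5: cell (2,1)='F' (+4 fires, +5 burnt)
  -> target ignites at step 5
Step 6: cell (2,1)='.' (+3 fires, +4 burnt)
Step 7: cell (2,1)='.' (+2 fires, +3 burnt)
Step 8: cell (2,1)='.' (+1 fires, +2 burnt)
Step 9: cell (2,1)='.' (+0 fires, +1 burnt)
  fire out at step 9

5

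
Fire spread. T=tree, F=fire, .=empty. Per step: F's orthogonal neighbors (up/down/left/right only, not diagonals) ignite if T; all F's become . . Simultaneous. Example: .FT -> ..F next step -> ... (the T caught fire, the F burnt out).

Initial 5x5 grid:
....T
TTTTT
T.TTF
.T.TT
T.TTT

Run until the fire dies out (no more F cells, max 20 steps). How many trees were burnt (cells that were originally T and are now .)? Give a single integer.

Step 1: +3 fires, +1 burnt (F count now 3)
Step 2: +5 fires, +3 burnt (F count now 5)
Step 3: +2 fires, +5 burnt (F count now 2)
Step 4: +2 fires, +2 burnt (F count now 2)
Step 5: +1 fires, +2 burnt (F count now 1)
Step 6: +1 fires, +1 burnt (F count now 1)
Step 7: +0 fires, +1 burnt (F count now 0)
Fire out after step 7
Initially T: 16, now '.': 23
Total burnt (originally-T cells now '.'): 14

Answer: 14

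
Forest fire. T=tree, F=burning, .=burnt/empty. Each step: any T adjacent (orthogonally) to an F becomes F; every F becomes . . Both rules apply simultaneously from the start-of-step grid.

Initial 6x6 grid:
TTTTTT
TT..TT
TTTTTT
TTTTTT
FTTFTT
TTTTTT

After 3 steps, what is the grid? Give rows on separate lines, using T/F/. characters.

Step 1: 7 trees catch fire, 2 burn out
  TTTTTT
  TT..TT
  TTTTTT
  FTTFTT
  .FF.FT
  FTTFTT
Step 2: 9 trees catch fire, 7 burn out
  TTTTTT
  TT..TT
  FTTFTT
  .FF.FT
  .....F
  .FF.FT
Step 3: 6 trees catch fire, 9 burn out
  TTTTTT
  FT..TT
  .FF.FT
  .....F
  ......
  .....F

TTTTTT
FT..TT
.FF.FT
.....F
......
.....F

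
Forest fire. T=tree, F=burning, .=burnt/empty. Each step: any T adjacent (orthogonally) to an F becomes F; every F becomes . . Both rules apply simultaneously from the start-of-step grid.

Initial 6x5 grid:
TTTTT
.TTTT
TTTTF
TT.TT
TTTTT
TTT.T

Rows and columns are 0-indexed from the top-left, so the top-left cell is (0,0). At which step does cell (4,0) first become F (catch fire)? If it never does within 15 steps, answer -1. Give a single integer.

Step 1: cell (4,0)='T' (+3 fires, +1 burnt)
Step 2: cell (4,0)='T' (+5 fires, +3 burnt)
Step 3: cell (4,0)='T' (+5 fires, +5 burnt)
Step 4: cell (4,0)='T' (+5 fires, +5 burnt)
Step 5: cell (4,0)='T' (+4 fires, +5 burnt)
Step 6: cell (4,0)='F' (+3 fires, +4 burnt)
  -> target ignites at step 6
Step 7: cell (4,0)='.' (+1 fires, +3 burnt)
Step 8: cell (4,0)='.' (+0 fires, +1 burnt)
  fire out at step 8

6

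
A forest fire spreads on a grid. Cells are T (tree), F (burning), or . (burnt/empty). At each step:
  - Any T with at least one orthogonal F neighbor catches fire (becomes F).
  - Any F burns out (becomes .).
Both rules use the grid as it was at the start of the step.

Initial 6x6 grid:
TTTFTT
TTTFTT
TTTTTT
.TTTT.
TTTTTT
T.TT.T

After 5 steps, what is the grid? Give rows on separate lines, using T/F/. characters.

Step 1: 5 trees catch fire, 2 burn out
  TTF.FT
  TTF.FT
  TTTFTT
  .TTTT.
  TTTTTT
  T.TT.T
Step 2: 7 trees catch fire, 5 burn out
  TF...F
  TF...F
  TTF.FT
  .TTFT.
  TTTTTT
  T.TT.T
Step 3: 7 trees catch fire, 7 burn out
  F.....
  F.....
  TF...F
  .TF.F.
  TTTFTT
  T.TT.T
Step 4: 5 trees catch fire, 7 burn out
  ......
  ......
  F.....
  .F....
  TTF.FT
  T.TF.T
Step 5: 3 trees catch fire, 5 burn out
  ......
  ......
  ......
  ......
  TF...F
  T.F..T

......
......
......
......
TF...F
T.F..T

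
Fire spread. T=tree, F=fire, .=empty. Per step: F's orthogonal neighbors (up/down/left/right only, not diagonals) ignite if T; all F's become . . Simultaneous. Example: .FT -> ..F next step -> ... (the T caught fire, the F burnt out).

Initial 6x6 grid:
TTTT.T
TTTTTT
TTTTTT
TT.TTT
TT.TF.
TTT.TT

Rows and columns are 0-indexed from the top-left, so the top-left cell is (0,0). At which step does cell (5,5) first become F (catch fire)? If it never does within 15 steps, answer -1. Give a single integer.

Step 1: cell (5,5)='T' (+3 fires, +1 burnt)
Step 2: cell (5,5)='F' (+4 fires, +3 burnt)
  -> target ignites at step 2
Step 3: cell (5,5)='.' (+3 fires, +4 burnt)
Step 4: cell (5,5)='.' (+3 fires, +3 burnt)
Step 5: cell (5,5)='.' (+4 fires, +3 burnt)
Step 6: cell (5,5)='.' (+4 fires, +4 burnt)
Step 7: cell (5,5)='.' (+4 fires, +4 burnt)
Step 8: cell (5,5)='.' (+3 fires, +4 burnt)
Step 9: cell (5,5)='.' (+2 fires, +3 burnt)
Step 10: cell (5,5)='.' (+0 fires, +2 burnt)
  fire out at step 10

2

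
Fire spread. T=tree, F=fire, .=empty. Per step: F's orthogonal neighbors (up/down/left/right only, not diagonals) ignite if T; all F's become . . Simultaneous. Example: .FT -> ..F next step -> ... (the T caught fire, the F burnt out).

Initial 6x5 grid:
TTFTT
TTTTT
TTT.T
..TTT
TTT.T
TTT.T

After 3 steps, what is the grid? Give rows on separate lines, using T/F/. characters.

Step 1: 3 trees catch fire, 1 burn out
  TF.FT
  TTFTT
  TTT.T
  ..TTT
  TTT.T
  TTT.T
Step 2: 5 trees catch fire, 3 burn out
  F...F
  TF.FT
  TTF.T
  ..TTT
  TTT.T
  TTT.T
Step 3: 4 trees catch fire, 5 burn out
  .....
  F...F
  TF..T
  ..FTT
  TTT.T
  TTT.T

.....
F...F
TF..T
..FTT
TTT.T
TTT.T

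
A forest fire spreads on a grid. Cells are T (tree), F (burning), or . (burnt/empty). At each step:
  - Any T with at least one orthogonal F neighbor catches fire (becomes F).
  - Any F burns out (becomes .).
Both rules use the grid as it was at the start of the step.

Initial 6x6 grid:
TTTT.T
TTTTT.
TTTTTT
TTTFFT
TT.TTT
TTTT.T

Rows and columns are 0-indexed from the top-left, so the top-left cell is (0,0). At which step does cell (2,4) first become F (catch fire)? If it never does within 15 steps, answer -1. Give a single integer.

Step 1: cell (2,4)='F' (+6 fires, +2 burnt)
  -> target ignites at step 1
Step 2: cell (2,4)='.' (+7 fires, +6 burnt)
Step 3: cell (2,4)='.' (+7 fires, +7 burnt)
Step 4: cell (2,4)='.' (+5 fires, +7 burnt)
Step 5: cell (2,4)='.' (+3 fires, +5 burnt)
Step 6: cell (2,4)='.' (+1 fires, +3 burnt)
Step 7: cell (2,4)='.' (+0 fires, +1 burnt)
  fire out at step 7

1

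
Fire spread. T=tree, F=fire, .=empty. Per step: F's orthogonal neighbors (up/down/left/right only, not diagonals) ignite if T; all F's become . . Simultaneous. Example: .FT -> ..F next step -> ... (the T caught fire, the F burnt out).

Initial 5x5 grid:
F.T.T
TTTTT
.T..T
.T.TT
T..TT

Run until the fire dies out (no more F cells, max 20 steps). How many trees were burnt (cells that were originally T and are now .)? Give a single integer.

Answer: 14

Derivation:
Step 1: +1 fires, +1 burnt (F count now 1)
Step 2: +1 fires, +1 burnt (F count now 1)
Step 3: +2 fires, +1 burnt (F count now 2)
Step 4: +3 fires, +2 burnt (F count now 3)
Step 5: +1 fires, +3 burnt (F count now 1)
Step 6: +2 fires, +1 burnt (F count now 2)
Step 7: +1 fires, +2 burnt (F count now 1)
Step 8: +2 fires, +1 burnt (F count now 2)
Step 9: +1 fires, +2 burnt (F count now 1)
Step 10: +0 fires, +1 burnt (F count now 0)
Fire out after step 10
Initially T: 15, now '.': 24
Total burnt (originally-T cells now '.'): 14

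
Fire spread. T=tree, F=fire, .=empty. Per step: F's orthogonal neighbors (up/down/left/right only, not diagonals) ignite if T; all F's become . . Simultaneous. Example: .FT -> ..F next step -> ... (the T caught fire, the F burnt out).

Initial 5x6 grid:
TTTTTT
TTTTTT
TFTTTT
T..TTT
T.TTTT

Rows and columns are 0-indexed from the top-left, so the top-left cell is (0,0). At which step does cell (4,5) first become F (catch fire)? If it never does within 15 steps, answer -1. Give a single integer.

Step 1: cell (4,5)='T' (+3 fires, +1 burnt)
Step 2: cell (4,5)='T' (+5 fires, +3 burnt)
Step 3: cell (4,5)='T' (+6 fires, +5 burnt)
Step 4: cell (4,5)='T' (+5 fires, +6 burnt)
Step 5: cell (4,5)='T' (+5 fires, +5 burnt)
Step 6: cell (4,5)='F' (+2 fires, +5 burnt)
  -> target ignites at step 6
Step 7: cell (4,5)='.' (+0 fires, +2 burnt)
  fire out at step 7

6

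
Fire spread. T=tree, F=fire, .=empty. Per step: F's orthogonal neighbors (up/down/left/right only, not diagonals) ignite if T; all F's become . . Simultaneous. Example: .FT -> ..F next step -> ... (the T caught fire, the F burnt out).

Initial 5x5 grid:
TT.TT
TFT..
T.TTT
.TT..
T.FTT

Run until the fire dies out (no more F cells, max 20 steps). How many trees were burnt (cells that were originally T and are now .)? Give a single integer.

Step 1: +5 fires, +2 burnt (F count now 5)
Step 2: +5 fires, +5 burnt (F count now 5)
Step 3: +1 fires, +5 burnt (F count now 1)
Step 4: +1 fires, +1 burnt (F count now 1)
Step 5: +0 fires, +1 burnt (F count now 0)
Fire out after step 5
Initially T: 15, now '.': 22
Total burnt (originally-T cells now '.'): 12

Answer: 12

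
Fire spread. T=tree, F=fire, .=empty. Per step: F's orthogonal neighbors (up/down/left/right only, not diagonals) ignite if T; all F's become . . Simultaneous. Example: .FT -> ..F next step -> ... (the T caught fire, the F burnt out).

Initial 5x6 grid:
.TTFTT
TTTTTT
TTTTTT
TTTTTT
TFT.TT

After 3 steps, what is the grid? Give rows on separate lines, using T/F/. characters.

Step 1: 6 trees catch fire, 2 burn out
  .TF.FT
  TTTFTT
  TTTTTT
  TFTTTT
  F.F.TT
Step 2: 8 trees catch fire, 6 burn out
  .F...F
  TTF.FT
  TFTFTT
  F.FTTT
  ....TT
Step 3: 6 trees catch fire, 8 burn out
  ......
  TF...F
  F.F.FT
  ...FTT
  ....TT

......
TF...F
F.F.FT
...FTT
....TT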